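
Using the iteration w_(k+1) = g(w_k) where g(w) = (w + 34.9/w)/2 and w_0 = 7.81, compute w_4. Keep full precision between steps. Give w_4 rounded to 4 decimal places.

w_1 = g(7.810000) = 6.139315
w_2 = g(6.139315) = 5.911994
w_3 = g(5.911994) = 5.907624
w_4 = g(5.907624) = 5.907622

5.9076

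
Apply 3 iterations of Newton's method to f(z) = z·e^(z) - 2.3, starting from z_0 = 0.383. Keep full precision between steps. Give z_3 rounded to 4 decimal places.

Newton update: z ← z − f(z)/f'(z).
f'(z) = (z + 1)·e^(z)
z_0 = 0.383000: f = -1.738262, f' = 2.028416 → z_1 = 0.383000 - (-1.738262)/(2.028416) = 1.239956
z_1 = 1.239956: f = 1.984617, f' = 7.740078 → z_2 = 1.239956 - (1.984617)/(7.740078) = 0.983548
z_2 = 0.983548: f = 0.329934, f' = 5.303859 → z_3 = 0.983548 - (0.329934)/(5.303859) = 0.921341

0.9213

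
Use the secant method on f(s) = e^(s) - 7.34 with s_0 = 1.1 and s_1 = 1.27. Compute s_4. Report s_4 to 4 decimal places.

Secant update: s_(k+1) = s_k − f(s_k)·(s_k − s_(k-1))/(f(s_k) − f(s_(k-1))).
f(s_0) = -4.335834, f(s_1) = -3.779147
s_2 = 1.270000 - (-3.779147)·(1.270000 - 1.100000)/(-3.779147 - (-4.335834)) = 2.424070; f(s_2) = 3.951720
s_3 = 2.424070 - (3.951720)·(2.424070 - 1.270000)/(3.951720 - (-3.779147)) = 1.834154; f(s_3) = -1.080164
s_4 = 1.834154 - (-1.080164)·(1.834154 - 2.424070)/(-1.080164 - (3.951720)) = 1.960788; f(s_4) = -0.235079

1.9608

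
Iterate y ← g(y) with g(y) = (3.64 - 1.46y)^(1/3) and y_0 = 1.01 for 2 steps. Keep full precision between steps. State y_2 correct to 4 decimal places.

1.2053

y_1 = g(1.010000) = 1.293737
y_2 = g(1.293737) = 1.205334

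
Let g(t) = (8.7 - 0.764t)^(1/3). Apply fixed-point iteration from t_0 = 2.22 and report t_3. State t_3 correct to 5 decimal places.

t_1 = g(2.220000) = 1.913288
t_2 = g(1.913288) = 1.934392
t_3 = g(1.934392) = 1.932955

1.93295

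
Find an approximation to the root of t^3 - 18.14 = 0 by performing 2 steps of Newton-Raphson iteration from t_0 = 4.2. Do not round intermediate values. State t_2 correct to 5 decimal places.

f'(t) = 3t^2
t_0 = 4.200000: f = 55.948000, f' = 52.920000 → t_1 = 4.200000 - (55.948000)/(52.920000) = 3.142782
t_1 = 3.142782: f = 12.901492, f' = 29.631228 → t_2 = 3.142782 - (12.901492)/(29.631228) = 2.707380

2.70738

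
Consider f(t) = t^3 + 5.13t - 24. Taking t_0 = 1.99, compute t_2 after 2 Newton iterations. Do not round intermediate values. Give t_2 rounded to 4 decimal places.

2.3020

Newton update: t ← t − f(t)/f'(t).
f'(t) = 3t^2 + 5.13
t_0 = 1.990000: f = -5.910701, f' = 17.010300 → t_1 = 1.990000 - (-5.910701)/(17.010300) = 2.337478
t_1 = 2.337478: f = 0.762777, f' = 21.521407 → t_2 = 2.337478 - (0.762777)/(21.521407) = 2.302035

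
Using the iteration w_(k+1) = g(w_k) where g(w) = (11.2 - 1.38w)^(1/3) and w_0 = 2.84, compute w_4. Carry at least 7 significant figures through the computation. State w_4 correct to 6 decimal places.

w_1 = g(2.840000) = 1.938175
w_2 = g(1.938175) = 2.042852
w_3 = g(2.042852) = 2.031248
w_4 = g(2.031248) = 2.032541

2.032541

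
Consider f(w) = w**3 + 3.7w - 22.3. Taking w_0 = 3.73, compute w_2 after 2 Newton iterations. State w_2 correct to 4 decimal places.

2.4266

f'(w) = 3w**2 + 3.7
w_0 = 3.730000: f = 43.396117, f' = 45.438700 → w_1 = 3.730000 - (43.396117)/(45.438700) = 2.774952
w_1 = 2.774952: f = 9.335461, f' = 26.801084 → w_2 = 2.774952 - (9.335461)/(26.801084) = 2.426628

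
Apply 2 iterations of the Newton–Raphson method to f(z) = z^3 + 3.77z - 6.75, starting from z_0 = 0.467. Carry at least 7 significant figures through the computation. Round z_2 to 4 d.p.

1.2982

Newton update: z ← z − f(z)/f'(z).
f'(z) = 3z^2 + 3.77
z_0 = 0.467000: f = -4.887562, f' = 4.424267 → z_1 = 0.467000 - (-4.887562)/(4.424267) = 1.571717
z_1 = 1.571717: f = 3.057975, f' = 11.180882 → z_2 = 1.571717 - (3.057975)/(11.180882) = 1.298217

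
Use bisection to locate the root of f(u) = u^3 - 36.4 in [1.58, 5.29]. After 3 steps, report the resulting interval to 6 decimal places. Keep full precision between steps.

[2.971250, 3.435000]

f(1.580000) = -32.455688, f(5.290000) = 111.635889 (opposite signs)
step 1: m = 3.435000, f(m) = 4.130338 > 0 → root in [1.580000, 3.435000]
step 2: m = 2.507500, f(m) = -20.633953 < 0 → root in [2.507500, 3.435000]
step 3: m = 2.971250, f(m) = -10.168835 < 0 → root in [2.971250, 3.435000]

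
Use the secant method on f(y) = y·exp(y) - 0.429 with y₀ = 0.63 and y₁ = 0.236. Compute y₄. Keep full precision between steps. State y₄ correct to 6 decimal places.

f(y_0) = 0.753895, f(y_1) = -0.130183
y_2 = 0.236000 - (-0.130183)·(0.236000 - 0.630000)/(-0.130183 - (0.753895)) = 0.294018; f(y_2) = -0.034485
y_3 = 0.294018 - (-0.034485)·(0.294018 - 0.236000)/(-0.034485 - (-0.130183)) = 0.314924; f(y_3) = 0.002495
y_4 = 0.314924 - (0.002495)·(0.314924 - 0.294018)/(0.002495 - (-0.034485)) = 0.313514; f(y_4) = -0.000043

0.313514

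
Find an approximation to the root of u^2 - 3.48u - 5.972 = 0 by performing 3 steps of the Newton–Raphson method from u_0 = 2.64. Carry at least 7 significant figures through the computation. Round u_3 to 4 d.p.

f'(u) = 2u - 3.48
u_0 = 2.640000: f = -8.189600, f' = 1.800000 → u_1 = 2.640000 - (-8.189600)/(1.800000) = 7.189778
u_1 = 7.189778: f = 20.700478, f' = 10.899556 → u_2 = 7.189778 - (20.700478)/(10.899556) = 5.290574
u_2 = 5.290574: f = 3.606975, f' = 7.101148 → u_3 = 5.290574 - (3.606975)/(7.101148) = 4.782631

4.7826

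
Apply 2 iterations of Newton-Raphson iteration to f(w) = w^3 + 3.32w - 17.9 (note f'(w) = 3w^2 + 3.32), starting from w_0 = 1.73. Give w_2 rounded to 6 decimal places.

2.200653

w_0 = 1.730000: f = -6.978683, f' = 12.298700 → w_1 = 1.730000 - (-6.978683)/(12.298700) = 2.297433
w_1 = 2.297433: f = 1.853777, f' = 19.154589 → w_2 = 2.297433 - (1.853777)/(19.154589) = 2.200653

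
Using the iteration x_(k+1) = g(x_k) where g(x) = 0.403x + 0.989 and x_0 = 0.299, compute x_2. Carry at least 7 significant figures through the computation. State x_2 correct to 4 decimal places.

x_1 = g(0.299000) = 1.109497
x_2 = g(1.109497) = 1.436127

1.4361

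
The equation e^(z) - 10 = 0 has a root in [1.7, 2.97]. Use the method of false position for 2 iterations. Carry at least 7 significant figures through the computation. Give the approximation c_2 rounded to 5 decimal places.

2.24400

f(1.700000) = -4.526053, f(2.970000) = 9.491920
step 1: c = 2.110051, f(c) = -1.751336 < 0 → new bracket [2.110051, 2.970000]
step 2: c = 2.244003, f(c) = -0.568987 < 0 → new bracket [2.244003, 2.970000]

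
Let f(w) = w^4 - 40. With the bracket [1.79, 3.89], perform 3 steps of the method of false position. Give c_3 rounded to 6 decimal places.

2.372007

f(1.790000) = -29.733743, f(3.890000) = 188.980450
step 1: c = 2.075491, f(c) = -21.444052 < 0 → new bracket [2.075491, 3.890000]
step 2: c = 2.260405, f(c) = -13.893733 < 0 → new bracket [2.260405, 3.890000]
step 3: c = 2.372007, f(c) = -8.343448 < 0 → new bracket [2.372007, 3.890000]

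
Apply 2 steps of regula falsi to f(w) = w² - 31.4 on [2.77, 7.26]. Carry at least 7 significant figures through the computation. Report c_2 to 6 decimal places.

f(2.770000) = -23.727100, f(7.260000) = 21.307600
step 1: c = 5.135613, f(c) = -5.025477 < 0 → new bracket [5.135613, 7.260000]
step 2: c = 5.541037, f(c) = -0.696909 < 0 → new bracket [5.541037, 7.260000]

5.541037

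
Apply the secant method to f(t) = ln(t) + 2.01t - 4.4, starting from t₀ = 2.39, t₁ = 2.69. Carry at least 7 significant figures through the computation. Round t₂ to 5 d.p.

1.85959

f(t_0) = 1.275193, f(t_1) = 1.996441
t_2 = 2.690000 - (1.996441)·(2.690000 - 2.390000)/(1.996441 - (1.275193)) = 1.859589; f(t_2) = -0.041871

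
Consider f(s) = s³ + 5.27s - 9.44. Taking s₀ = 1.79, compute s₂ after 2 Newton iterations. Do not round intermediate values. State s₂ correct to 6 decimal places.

f'(s) = 3s² + 5.27
s_0 = 1.790000: f = 5.728639, f' = 14.882300 → s_1 = 1.790000 - (5.728639)/(14.882300) = 1.405070
s_1 = 1.405070: f = 0.738642, f' = 11.192668 → s_2 = 1.405070 - (0.738642)/(11.192668) = 1.339077

1.339077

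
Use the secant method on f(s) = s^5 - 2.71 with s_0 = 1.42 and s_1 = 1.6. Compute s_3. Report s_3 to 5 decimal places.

1.25683

f(s_0) = 3.063534, f(s_1) = 7.775760
s_2 = 1.600000 - (7.775760)·(1.600000 - 1.420000)/(7.775760 - (3.063534)) = 1.302978; f(s_2) = 1.045647
s_3 = 1.302978 - (1.045647)·(1.302978 - 1.600000)/(1.045647 - (7.775760)) = 1.256830; f(s_3) = 0.426044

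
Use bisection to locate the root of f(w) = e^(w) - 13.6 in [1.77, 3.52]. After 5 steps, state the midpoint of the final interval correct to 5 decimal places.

2.61766

f(1.770000) = -7.729147, f(3.520000) = 20.184428 (opposite signs)
step 1: m = 2.645000, f(m) = 0.483445 > 0 → root in [1.770000, 2.645000]
step 2: m = 2.207500, f(m) = -4.507044 < 0 → root in [2.207500, 2.645000]
step 3: m = 2.426250, f(m) = -2.283634 < 0 → root in [2.426250, 2.645000]
step 4: m = 2.535625, f(m) = -0.975681 < 0 → root in [2.535625, 2.645000]
step 5: m = 2.590313, f(m) = -0.266062 < 0 → root in [2.590313, 2.645000]
Midpoint of [2.590313, 2.645000] = 2.617656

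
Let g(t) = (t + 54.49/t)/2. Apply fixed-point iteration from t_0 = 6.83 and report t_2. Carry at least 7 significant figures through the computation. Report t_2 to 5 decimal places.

t_1 = g(6.830000) = 7.404019
t_2 = g(7.404019) = 7.381768

7.38177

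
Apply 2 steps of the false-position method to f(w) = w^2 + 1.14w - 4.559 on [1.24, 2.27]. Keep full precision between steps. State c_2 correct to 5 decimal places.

False-position update: c = (a·f(b) − b·f(a))/(f(b) − f(a)); replace the endpoint whose sign matches f(c).
f(1.240000) = -1.607800, f(2.270000) = 3.181700
step 1: c = 1.585763, f(c) = -0.236584 < 0 → new bracket [1.585763, 2.270000]
step 2: c = 1.633120, f(c) = -0.030161 < 0 → new bracket [1.633120, 2.270000]

1.63312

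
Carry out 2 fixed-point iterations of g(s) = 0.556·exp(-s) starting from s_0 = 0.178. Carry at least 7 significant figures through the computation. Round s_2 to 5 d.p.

0.34912

s_1 = g(0.178000) = 0.465340
s_2 = g(0.465340) = 0.349124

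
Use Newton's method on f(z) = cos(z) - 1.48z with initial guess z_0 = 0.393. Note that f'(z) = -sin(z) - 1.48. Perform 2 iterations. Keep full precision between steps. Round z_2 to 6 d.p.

z_0 = 0.393000: f = 0.342124, f' = -1.862961 → z_1 = 0.393000 - (0.342124)/(-1.862961) = 0.576645
z_1 = 0.576645: f = -0.015139, f' = -2.025215 → z_2 = 0.576645 - (-0.015139)/(-2.025215) = 0.569170

0.569170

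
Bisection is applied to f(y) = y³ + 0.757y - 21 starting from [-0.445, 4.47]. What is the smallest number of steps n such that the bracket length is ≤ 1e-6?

23

Initial width b − a = 4.47 − -0.445 = 4.915000.
After n steps the width is (b−a)/2^n; need (b−a)/2^n ≤ 1e-6.
So n ≥ log₂(4.915000/1e-6) = log₂(4915000.0000) ≈ 22.2288.
Hence n = 23.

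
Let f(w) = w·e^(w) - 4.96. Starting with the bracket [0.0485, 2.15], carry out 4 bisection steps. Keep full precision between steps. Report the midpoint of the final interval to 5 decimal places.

1.29627

f(0.048500) = -4.909090, f(2.150000) = 13.497446 (opposite signs)
step 1: m = 1.099250, f(m) = -1.660146 < 0 → root in [1.099250, 2.150000]
step 2: m = 1.624625, f(m) = 3.287433 > 0 → root in [1.099250, 1.624625]
step 3: m = 1.361938, f(m) = 0.356663 > 0 → root in [1.099250, 1.361938]
step 4: m = 1.230594, f(m) = -0.747356 < 0 → root in [1.230594, 1.361938]
Midpoint of [1.230594, 1.361938] = 1.296266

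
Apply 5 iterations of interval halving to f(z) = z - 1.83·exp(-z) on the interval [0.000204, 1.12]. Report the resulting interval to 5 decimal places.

[0.80506, 0.84005]

f(0.000204) = -1.829423, f(1.120000) = 0.522908 (opposite signs)
step 1: m = 0.560102, f(m) = -0.485104 < 0 → root in [0.560102, 1.120000]
step 2: m = 0.840051, f(m) = 0.050061 > 0 → root in [0.560102, 0.840051]
step 3: m = 0.700077, f(m) = -0.208605 < 0 → root in [0.700077, 0.840051]
step 4: m = 0.770064, f(m) = -0.077196 < 0 → root in [0.770064, 0.840051]
step 5: m = 0.805057, f(m) = -0.013067 < 0 → root in [0.805057, 0.840051]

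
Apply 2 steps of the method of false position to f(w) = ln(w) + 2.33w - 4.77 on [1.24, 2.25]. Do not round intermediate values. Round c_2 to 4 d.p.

1.7964

False-position update: c = (a·f(b) − b·f(a))/(f(b) − f(a)); replace the endpoint whose sign matches f(c).
f(1.240000) = -1.665689, f(2.250000) = 1.283430
step 1: c = 1.810457, f(c) = 0.041944 > 0 → new bracket [1.240000, 1.810457]
step 2: c = 1.796445, f(c) = 0.001527 > 0 → new bracket [1.240000, 1.796445]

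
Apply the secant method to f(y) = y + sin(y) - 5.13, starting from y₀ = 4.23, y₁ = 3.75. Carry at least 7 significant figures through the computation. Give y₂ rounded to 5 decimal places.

f(y_0) = -1.785889, f(y_1) = -1.951561
y_2 = 3.750000 - (-1.951561)·(3.750000 - 4.230000)/(-1.951561 - (-1.785889)) = 9.404237; f(y_2) = 4.294777

9.40424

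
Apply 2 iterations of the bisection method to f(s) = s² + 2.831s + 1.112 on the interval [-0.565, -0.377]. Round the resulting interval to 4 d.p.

[-0.5180, -0.4710]

f(-0.565000) = -0.168290, f(-0.377000) = 0.186842 (opposite signs)
step 1: m = -0.471000, f(m) = 0.000440 > 0 → root in [-0.565000, -0.471000]
step 2: m = -0.518000, f(m) = -0.086134 < 0 → root in [-0.518000, -0.471000]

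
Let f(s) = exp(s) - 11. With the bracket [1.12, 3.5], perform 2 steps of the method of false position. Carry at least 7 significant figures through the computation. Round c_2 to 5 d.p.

f(1.120000) = -7.935146, f(3.500000) = 22.115452
step 1: c = 1.748462, f(c) = -5.254243 < 0 → new bracket [1.748462, 3.500000]
step 2: c = 2.084710, f(c) = -2.957743 < 0 → new bracket [2.084710, 3.500000]

2.08471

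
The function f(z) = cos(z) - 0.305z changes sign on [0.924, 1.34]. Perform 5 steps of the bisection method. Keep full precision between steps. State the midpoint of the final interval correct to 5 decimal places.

1.20350

f(0.924000) = 0.320813, f(1.340000) = -0.179947 (opposite signs)
step 1: m = 1.132000, f(m) = 0.079590 > 0 → root in [1.132000, 1.340000]
step 2: m = 1.236000, f(m) = -0.048403 < 0 → root in [1.132000, 1.236000]
step 3: m = 1.184000, f(m) = 0.016103 > 0 → root in [1.184000, 1.236000]
step 4: m = 1.210000, f(m) = -0.016031 < 0 → root in [1.184000, 1.210000]
step 5: m = 1.197000, f(m) = 0.000067 > 0 → root in [1.197000, 1.210000]
Midpoint of [1.197000, 1.210000] = 1.203500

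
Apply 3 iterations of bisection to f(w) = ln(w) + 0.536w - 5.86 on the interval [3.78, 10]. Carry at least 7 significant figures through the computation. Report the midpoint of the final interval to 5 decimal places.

7.27875

f(3.780000) = -2.504196, f(10.000000) = 1.802585 (opposite signs)
step 1: m = 6.890000, f(m) = -0.236889 < 0 → root in [6.890000, 10.000000]
step 2: m = 8.445000, f(m) = 0.800095 > 0 → root in [6.890000, 8.445000]
step 3: m = 7.667500, f(m) = 0.286771 > 0 → root in [6.890000, 7.667500]
Midpoint of [6.890000, 7.667500] = 7.278750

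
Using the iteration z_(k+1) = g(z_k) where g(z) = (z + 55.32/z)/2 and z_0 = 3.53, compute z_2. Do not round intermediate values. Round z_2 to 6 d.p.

7.681389

z_1 = g(3.530000) = 9.600694
z_2 = g(9.600694) = 7.681389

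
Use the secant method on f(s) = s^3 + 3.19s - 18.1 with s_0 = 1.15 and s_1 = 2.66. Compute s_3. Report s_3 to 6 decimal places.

2.194932

Secant update: s_(k+1) = s_k − f(s_k)·(s_k − s_(k-1))/(f(s_k) − f(s_(k-1))).
f(s_0) = -12.910625, f(s_1) = 9.206496
s_2 = 2.660000 - (9.206496)·(2.660000 - 1.150000)/(9.206496 - (-12.910625)) = 2.031446; f(s_2) = -3.236374
s_3 = 2.031446 - (-3.236374)·(2.031446 - 2.660000)/(-3.236374 - (9.206496)) = 2.194932; f(s_3) = -0.523586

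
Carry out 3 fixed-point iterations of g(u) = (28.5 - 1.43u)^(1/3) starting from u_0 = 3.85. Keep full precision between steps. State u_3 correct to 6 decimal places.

2.898472

u_1 = g(3.850000) = 2.843640
u_2 = g(2.843640) = 2.901766
u_3 = g(2.901766) = 2.898472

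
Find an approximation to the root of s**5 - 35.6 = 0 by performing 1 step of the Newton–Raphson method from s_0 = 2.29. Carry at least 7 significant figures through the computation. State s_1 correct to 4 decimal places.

2.0909

f'(s) = 5s**4
s_0 = 2.290000: f = 27.376339, f' = 137.502924 → s_1 = 2.290000 - (27.376339)/(137.502924) = 2.090904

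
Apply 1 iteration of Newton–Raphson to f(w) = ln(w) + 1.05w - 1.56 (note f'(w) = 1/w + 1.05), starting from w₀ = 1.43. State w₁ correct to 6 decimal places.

w_0 = 1.430000: f = 0.299174, f' = 1.749301 → w_1 = 1.430000 - (0.299174)/(1.749301) = 1.258975

1.258975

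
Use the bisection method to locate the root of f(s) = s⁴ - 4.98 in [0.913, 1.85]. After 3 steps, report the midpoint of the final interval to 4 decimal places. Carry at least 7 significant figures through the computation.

1.4401

f(0.913000) = -4.285163, f(1.850000) = 6.733506 (opposite signs)
step 1: m = 1.381500, f(m) = -1.337466 < 0 → root in [1.381500, 1.850000]
step 2: m = 1.615750, f(m) = 1.835483 > 0 → root in [1.381500, 1.615750]
step 3: m = 1.498625, f(m) = 0.063963 > 0 → root in [1.381500, 1.498625]
Midpoint of [1.381500, 1.498625] = 1.440063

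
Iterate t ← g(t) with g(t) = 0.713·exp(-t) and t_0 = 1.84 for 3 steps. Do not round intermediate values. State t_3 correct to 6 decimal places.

0.377215

t_1 = g(1.840000) = 0.113237
t_2 = g(0.113237) = 0.636666
t_3 = g(0.636666) = 0.377215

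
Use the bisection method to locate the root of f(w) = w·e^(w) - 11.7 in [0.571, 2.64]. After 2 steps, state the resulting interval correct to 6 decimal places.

[1.605500, 2.122750]

f(0.571000) = -10.689309, f(2.640000) = 25.294858 (opposite signs)
step 1: m = 1.605500, f(m) = -3.704049 < 0 → root in [1.605500, 2.640000]
step 2: m = 2.122750, f(m) = 6.033623 > 0 → root in [1.605500, 2.122750]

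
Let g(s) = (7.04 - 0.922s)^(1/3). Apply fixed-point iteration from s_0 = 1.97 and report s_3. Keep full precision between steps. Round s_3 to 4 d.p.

s_1 = g(1.970000) = 1.735102
s_2 = g(1.735102) = 1.758757
s_3 = g(1.758757) = 1.756404

1.7564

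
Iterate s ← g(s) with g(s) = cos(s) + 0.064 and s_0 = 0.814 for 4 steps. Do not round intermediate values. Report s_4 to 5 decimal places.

0.78602

s_1 = g(0.814000) = 0.750596
s_2 = g(0.750596) = 0.795283
s_3 = g(0.795283) = 0.764083
s_4 = g(0.764083) = 0.786017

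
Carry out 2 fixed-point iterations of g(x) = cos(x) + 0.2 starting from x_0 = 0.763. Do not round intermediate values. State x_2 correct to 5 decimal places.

x_1 = g(0.763000) = 0.922766
x_2 = g(0.922766) = 0.803617

0.80362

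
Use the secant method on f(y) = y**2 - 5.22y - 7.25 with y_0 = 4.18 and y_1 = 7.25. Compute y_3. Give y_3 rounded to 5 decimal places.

6.32552

Secant update: y_(k+1) = y_k − f(y_k)·(y_k − y_(k-1))/(f(y_k) − f(y_(k-1))).
f(y_0) = -11.597200, f(y_1) = 7.467500
y_2 = 7.250000 - (7.467500)·(7.250000 - 4.180000)/(7.467500 - (-11.597200)) = 6.047504; f(y_2) = -2.245666
y_3 = 6.047504 - (-2.245666)·(6.047504 - 7.250000)/(-2.245666 - (7.467500)) = 6.325519; f(y_3) = -0.257019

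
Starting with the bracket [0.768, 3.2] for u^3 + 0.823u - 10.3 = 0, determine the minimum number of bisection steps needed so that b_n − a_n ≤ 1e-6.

22

Initial width b − a = 3.2 − 0.768 = 2.432000.
After n steps the width is (b−a)/2^n; need (b−a)/2^n ≤ 1e-6.
So n ≥ log₂(2.432000/1e-6) = log₂(2432000.0000) ≈ 21.2137.
Hence n = 22.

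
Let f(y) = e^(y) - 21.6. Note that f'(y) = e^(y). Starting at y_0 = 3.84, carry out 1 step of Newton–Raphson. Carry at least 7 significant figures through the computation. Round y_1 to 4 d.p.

3.3043

Newton update: y ← y − f(y)/f'(y).
y_0 = 3.840000: f = 24.925474, f' = 46.525474 → y_1 = 3.840000 - (24.925474)/(46.525474) = 3.304262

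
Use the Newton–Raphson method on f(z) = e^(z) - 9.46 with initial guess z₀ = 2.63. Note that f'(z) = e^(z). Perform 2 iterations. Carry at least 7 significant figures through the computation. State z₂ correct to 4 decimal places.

2.2491

z_0 = 2.630000: f = 4.413770, f' = 13.873770 → z_1 = 2.630000 - (4.413770)/(13.873770) = 2.311862
z_1 = 2.311862: f = 0.633203, f' = 10.093203 → z_2 = 2.311862 - (0.633203)/(10.093203) = 2.249127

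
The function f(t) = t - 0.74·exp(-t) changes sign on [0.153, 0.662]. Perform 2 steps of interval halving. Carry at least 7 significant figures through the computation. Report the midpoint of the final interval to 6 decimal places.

0.471125

f(0.153000) = -0.482016, f(0.662000) = 0.280294 (opposite signs)
step 1: m = 0.407500, f(m) = -0.084830 < 0 → root in [0.407500, 0.662000]
step 2: m = 0.534750, f(m) = 0.101246 > 0 → root in [0.407500, 0.534750]
Midpoint of [0.407500, 0.534750] = 0.471125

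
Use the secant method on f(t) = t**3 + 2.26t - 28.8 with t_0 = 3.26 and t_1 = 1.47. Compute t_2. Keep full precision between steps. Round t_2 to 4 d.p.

f(t_0) = 13.213576, f(t_1) = -22.301277
t_2 = 1.470000 - (-22.301277)·(1.470000 - 3.260000)/(-22.301277 - (13.213576)) = 2.594017; f(t_2) = -5.482586

2.5940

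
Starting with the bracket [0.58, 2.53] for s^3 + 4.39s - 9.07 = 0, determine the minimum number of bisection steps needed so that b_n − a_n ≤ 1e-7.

Initial width b − a = 2.53 − 0.58 = 1.950000.
After n steps the width is (b−a)/2^n; need (b−a)/2^n ≤ 1e-7.
So n ≥ log₂(1.950000/1e-7) = log₂(19500000.0000) ≈ 24.2170.
Hence n = 25.

25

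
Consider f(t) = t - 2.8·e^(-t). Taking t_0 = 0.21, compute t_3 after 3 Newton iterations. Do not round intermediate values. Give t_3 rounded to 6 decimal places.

f'(t) = 1 + 2.8·e^(-t)
t_0 = 0.210000: f = -2.059636, f' = 3.269636 → t_1 = 0.210000 - (-2.059636)/(3.269636) = 0.839928
t_1 = 0.839928: f = -0.368948, f' = 2.208876 → t_2 = 0.839928 - (-0.368948)/(2.208876) = 1.006958
t_2 = 1.006958: f = -0.015962, f' = 2.022920 → t_3 = 1.006958 - (-0.015962)/(2.022920) = 1.014849

1.014849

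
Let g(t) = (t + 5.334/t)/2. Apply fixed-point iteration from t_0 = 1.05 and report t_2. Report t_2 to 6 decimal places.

t_1 = g(1.050000) = 3.065000
t_2 = g(3.065000) = 2.402647

2.402647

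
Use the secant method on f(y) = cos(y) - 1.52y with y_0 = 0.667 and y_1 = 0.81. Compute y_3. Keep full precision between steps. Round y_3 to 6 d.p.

0.558303

f(y_0) = -0.228159, f(y_1) = -0.541702
y_2 = 0.810000 - (-0.541702)·(0.810000 - 0.667000)/(-0.541702 - (-0.228159)) = 0.562942; f(y_2) = -0.009982
y_3 = 0.562942 - (-0.009982)·(0.562942 - 0.810000)/(-0.009982 - (-0.541702)) = 0.558303; f(y_3) = -0.000466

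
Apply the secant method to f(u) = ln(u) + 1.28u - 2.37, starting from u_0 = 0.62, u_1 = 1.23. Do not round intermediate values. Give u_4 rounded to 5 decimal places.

Secant update: u_(k+1) = u_k − f(u_k)·(u_k − u_(k-1))/(f(u_k) − f(u_(k-1))).
f(u_0) = -2.054436, f(u_1) = -0.588586
u_2 = 1.230000 - (-0.588586)·(1.230000 - 0.620000)/(-0.588586 - (-2.054436)) = 1.474935; f(u_2) = -0.093470
u_3 = 1.474935 - (-0.093470)·(1.474935 - 1.230000)/(-0.093470 - (-0.588586)) = 1.521174; f(u_3) = -0.003414
u_4 = 1.521174 - (-0.003414)·(1.521174 - 1.474935)/(-0.003414 - (-0.093470)) = 1.522927; f(u_4) = -0.000019

1.52293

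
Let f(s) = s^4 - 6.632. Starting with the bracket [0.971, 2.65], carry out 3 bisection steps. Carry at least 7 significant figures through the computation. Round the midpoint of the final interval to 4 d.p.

f(0.971000) = -5.743051, f(2.650000) = 42.683506 (opposite signs)
step 1: m = 1.810500, f(m) = 4.112696 > 0 → root in [0.971000, 1.810500]
step 2: m = 1.390750, f(m) = -2.890926 < 0 → root in [1.390750, 1.810500]
step 3: m = 1.600625, f(m) = -0.068154 < 0 → root in [1.600625, 1.810500]
Midpoint of [1.600625, 1.810500] = 1.705563

1.7056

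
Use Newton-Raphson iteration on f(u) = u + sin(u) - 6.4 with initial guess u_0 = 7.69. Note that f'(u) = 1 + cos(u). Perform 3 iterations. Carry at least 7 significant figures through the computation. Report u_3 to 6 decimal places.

Newton update: u ← u − f(u)/f'(u).
u_0 = 7.690000: f = 2.276585, f' = 1.163248 → u_1 = 7.690000 - (2.276585)/(1.163248) = 5.732906
u_1 = 5.732906: f = -1.190019, f' = 1.852378 → u_2 = 5.732906 - (-1.190019)/(1.852378) = 6.375334
u_2 = 6.375334: f = 0.067352, f' = 1.995757 → u_3 = 6.375334 - (0.067352)/(1.995757) = 6.341586

6.341586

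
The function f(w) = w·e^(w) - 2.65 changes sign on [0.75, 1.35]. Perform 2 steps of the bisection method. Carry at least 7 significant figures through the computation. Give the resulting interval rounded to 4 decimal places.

f(0.750000) = -1.062250, f(1.350000) = 2.557524 (opposite signs)
step 1: m = 1.050000, f(m) = 0.350534 > 0 → root in [0.750000, 1.050000]
step 2: m = 0.900000, f(m) = -0.436357 < 0 → root in [0.900000, 1.050000]

[0.9000, 1.0500]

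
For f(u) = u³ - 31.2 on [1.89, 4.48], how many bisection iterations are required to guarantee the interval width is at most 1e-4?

Initial width b − a = 4.48 − 1.89 = 2.590000.
After n steps the width is (b−a)/2^n; need (b−a)/2^n ≤ 1e-4.
So n ≥ log₂(2.590000/1e-4) = log₂(25900.0000) ≈ 14.6607.
Hence n = 15.

15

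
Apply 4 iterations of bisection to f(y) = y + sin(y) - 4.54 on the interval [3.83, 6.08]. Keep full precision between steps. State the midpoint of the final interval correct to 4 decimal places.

5.3066

f(3.830000) = -1.345308, f(6.080000) = 1.338210 (opposite signs)
step 1: m = 4.955000, f(m) = -0.555714 < 0 → root in [4.955000, 6.080000]
step 2: m = 5.517500, f(m) = 0.284469 > 0 → root in [4.955000, 5.517500]
step 3: m = 5.236250, f(m) = -0.169644 < 0 → root in [5.236250, 5.517500]
step 4: m = 5.376875, f(m) = 0.049641 > 0 → root in [5.236250, 5.376875]
Midpoint of [5.236250, 5.376875] = 5.306563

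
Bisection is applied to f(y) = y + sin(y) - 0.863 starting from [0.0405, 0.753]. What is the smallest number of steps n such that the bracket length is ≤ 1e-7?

23

Initial width b − a = 0.753 − 0.0405 = 0.712500.
After n steps the width is (b−a)/2^n; need (b−a)/2^n ≤ 1e-7.
So n ≥ log₂(0.712500/1e-7) = log₂(7125000.0000) ≈ 22.7645.
Hence n = 23.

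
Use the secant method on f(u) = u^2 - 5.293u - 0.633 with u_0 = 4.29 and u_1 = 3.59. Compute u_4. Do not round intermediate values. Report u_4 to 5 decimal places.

f(u_0) = -4.935870, f(u_1) = -6.746770
u_2 = 3.590000 - (-6.746770)·(3.590000 - 4.290000)/(-6.746770 - (-4.935870)) = 6.197951; f(u_2) = 4.975844
u_3 = 6.197951 - (4.975844)·(6.197951 - 3.590000)/(4.975844 - (-6.746770)) = 5.090966; f(u_3) = -1.661547
u_4 = 5.090966 - (-1.661547)·(5.090966 - 6.197951)/(-1.661547 - (4.975844)) = 5.368079; f(u_4) = -0.229968

5.36808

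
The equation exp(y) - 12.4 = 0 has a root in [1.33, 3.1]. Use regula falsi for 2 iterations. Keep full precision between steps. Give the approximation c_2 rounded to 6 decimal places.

f(1.330000) = -8.618957, f(3.100000) = 9.797951
step 1: c = 2.158345, f(c) = -3.743201 < 0 → new bracket [2.158345, 3.100000]
step 2: c = 2.418648, f(c) = -1.169334 < 0 → new bracket [2.418648, 3.100000]

2.418648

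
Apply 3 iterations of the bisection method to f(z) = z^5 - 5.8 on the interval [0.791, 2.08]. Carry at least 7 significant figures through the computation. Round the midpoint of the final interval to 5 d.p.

1.35494

f(0.791000) = -5.490342, f(2.080000) = 33.132893 (opposite signs)
step 1: m = 1.435500, f(m) = 0.295593 > 0 → root in [0.791000, 1.435500]
step 2: m = 1.113250, f(m) = -4.090128 < 0 → root in [1.113250, 1.435500]
step 3: m = 1.274375, f(m) = -2.438863 < 0 → root in [1.274375, 1.435500]
Midpoint of [1.274375, 1.435500] = 1.354938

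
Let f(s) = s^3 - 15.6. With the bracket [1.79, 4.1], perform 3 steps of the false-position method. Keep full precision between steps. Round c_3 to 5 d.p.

f(1.790000) = -9.864661, f(4.100000) = 53.321000
step 1: c = 2.150641, f(c) = -5.652727 < 0 → new bracket [2.150641, 4.100000]
step 2: c = 2.337491, f(c) = -2.828273 < 0 → new bracket [2.337491, 4.100000]
step 3: c = 2.426269, f(c) = -1.317080 < 0 → new bracket [2.426269, 4.100000]

2.42627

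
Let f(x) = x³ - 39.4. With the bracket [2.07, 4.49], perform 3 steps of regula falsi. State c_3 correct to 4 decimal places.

f(2.070000) = -30.530257, f(4.490000) = 51.118849
step 1: c = 2.974887, f(c) = -13.072388 < 0 → new bracket [2.974887, 4.490000]
step 2: c = 3.283436, f(c) = -4.001430 < 0 → new bracket [3.283436, 4.490000]
step 3: c = 3.371026, f(c) = -1.092278 < 0 → new bracket [3.371026, 4.490000]

3.3710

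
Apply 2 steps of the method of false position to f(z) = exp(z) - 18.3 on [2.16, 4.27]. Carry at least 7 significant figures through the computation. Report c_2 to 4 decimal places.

2.6729

False-position update: c = (a·f(b) − b·f(a))/(f(b) − f(a)); replace the endpoint whose sign matches f(c).
f(2.160000) = -9.628862, f(4.270000) = 53.221636
step 1: c = 2.483258, f(c) = -6.319773 < 0 → new bracket [2.483258, 4.270000]
step 2: c = 2.672904, f(c) = -3.818038 < 0 → new bracket [2.672904, 4.270000]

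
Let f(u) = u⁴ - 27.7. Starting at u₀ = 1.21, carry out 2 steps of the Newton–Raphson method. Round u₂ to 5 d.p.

f'(u) = 4u³
u_0 = 1.210000: f = -25.556411, f' = 7.086244 → u_1 = 1.210000 - (-25.556411)/(7.086244) = 4.816482
u_1 = 4.816482: f = 510.470334, f' = 446.940599 → u_2 = 4.816482 - (510.470334)/(446.940599) = 3.674338

3.67434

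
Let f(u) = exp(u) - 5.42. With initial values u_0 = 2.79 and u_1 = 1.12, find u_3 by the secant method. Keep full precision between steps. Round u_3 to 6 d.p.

1.779757

f(u_0) = 10.861020, f(u_1) = -2.355146
u_2 = 1.120000 - (-2.355146)·(1.120000 - 2.790000)/(-2.355146 - (10.861020)) = 1.417597; f(u_2) = -1.292808
u_3 = 1.417597 - (-1.292808)·(1.417597 - 1.120000)/(-1.292808 - (-2.355146)) = 1.779757; f(u_3) = 0.508417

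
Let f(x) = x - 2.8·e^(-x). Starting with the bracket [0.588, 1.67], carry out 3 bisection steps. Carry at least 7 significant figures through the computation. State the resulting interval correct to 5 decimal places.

f(0.588000) = -0.967224, f(1.670000) = 1.142908 (opposite signs)
step 1: m = 1.129000, f(m) = 0.223602 > 0 → root in [0.588000, 1.129000]
step 2: m = 0.858500, f(m) = -0.328132 < 0 → root in [0.858500, 1.129000]
step 3: m = 0.993750, f(m) = -0.042770 < 0 → root in [0.993750, 1.129000]

[0.99375, 1.12900]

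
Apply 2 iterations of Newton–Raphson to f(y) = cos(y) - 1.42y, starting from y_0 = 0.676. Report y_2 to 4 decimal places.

0.5865

f'(y) = -sin(y) - 1.42
y_0 = 0.676000: f = -0.179838, f' = -2.045678 → y_1 = 0.676000 - (-0.179838)/(-2.045678) = 0.588089
y_1 = 0.588089: f = -0.003083, f' = -1.974772 → y_2 = 0.588089 - (-0.003083)/(-1.974772) = 0.586527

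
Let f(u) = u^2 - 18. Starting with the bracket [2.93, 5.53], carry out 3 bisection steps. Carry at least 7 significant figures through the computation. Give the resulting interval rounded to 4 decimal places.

[4.2300, 4.5550]

f(2.930000) = -9.415100, f(5.530000) = 12.580900 (opposite signs)
step 1: m = 4.230000, f(m) = -0.107100 < 0 → root in [4.230000, 5.530000]
step 2: m = 4.880000, f(m) = 5.814400 > 0 → root in [4.230000, 4.880000]
step 3: m = 4.555000, f(m) = 2.748025 > 0 → root in [4.230000, 4.555000]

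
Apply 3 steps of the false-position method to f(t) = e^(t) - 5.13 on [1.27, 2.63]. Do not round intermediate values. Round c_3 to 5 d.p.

False-position update: c = (a·f(b) − b·f(a))/(f(b) − f(a)); replace the endpoint whose sign matches f(c).
f(1.270000) = -1.569147, f(2.630000) = 8.743770
step 1: c = 1.476929, f(c) = -0.750525 < 0 → new bracket [1.476929, 2.630000]
step 2: c = 1.568079, f(c) = -0.332575 < 0 → new bracket [1.568079, 2.630000]
step 3: c = 1.606990, f(c) = -0.142224 < 0 → new bracket [1.606990, 2.630000]

1.60699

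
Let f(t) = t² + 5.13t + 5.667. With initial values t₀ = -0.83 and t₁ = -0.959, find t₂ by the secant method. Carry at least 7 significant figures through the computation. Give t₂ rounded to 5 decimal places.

-1.45796

Secant update: t_(k+1) = t_k − f(t_k)·(t_k − t_(k-1))/(f(t_k) − f(t_(k-1))).
f(t_0) = 2.098000, f(t_1) = 1.667011
t_2 = -0.959000 - (1.667011)·(-0.959000 - -0.830000)/(1.667011 - (2.098000)) = -1.457956; f(t_2) = 0.313322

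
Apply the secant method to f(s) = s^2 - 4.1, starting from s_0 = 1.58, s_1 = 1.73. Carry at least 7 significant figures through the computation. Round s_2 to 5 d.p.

f(s_0) = -1.603600, f(s_1) = -1.107100
s_2 = 1.730000 - (-1.107100)·(1.730000 - 1.580000)/(-1.107100 - (-1.603600)) = 2.064471; f(s_2) = 0.162042

2.06447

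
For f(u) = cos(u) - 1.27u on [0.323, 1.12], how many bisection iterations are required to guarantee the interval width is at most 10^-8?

27

Initial width b − a = 1.12 − 0.323 = 0.797000.
After n steps the width is (b−a)/2^n; need (b−a)/2^n ≤ 10^-8.
So n ≥ log₂(0.797000/10^-8) = log₂(79700000.0000) ≈ 26.2481.
Hence n = 27.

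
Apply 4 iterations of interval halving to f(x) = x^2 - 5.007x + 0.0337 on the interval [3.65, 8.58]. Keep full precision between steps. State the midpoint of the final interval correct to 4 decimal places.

f(3.650000) = -4.919350, f(8.580000) = 30.690040 (opposite signs)
step 1: m = 6.115000, f(m) = 6.809120 > 0 → root in [3.650000, 6.115000]
step 2: m = 4.882500, f(m) = -0.574171 < 0 → root in [4.882500, 6.115000]
step 3: m = 5.498750, f(m) = 2.737710 > 0 → root in [4.882500, 5.498750]
step 4: m = 5.190625, f(m) = 0.986829 > 0 → root in [4.882500, 5.190625]
Midpoint of [4.882500, 5.190625] = 5.036563

5.0366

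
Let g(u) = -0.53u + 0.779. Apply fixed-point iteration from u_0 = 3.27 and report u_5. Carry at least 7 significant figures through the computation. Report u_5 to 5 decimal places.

0.39369

u_1 = g(3.270000) = -0.954100
u_2 = g(-0.954100) = 1.284673
u_3 = g(1.284673) = 0.098123
u_4 = g(0.098123) = 0.726995
u_5 = g(0.726995) = 0.393693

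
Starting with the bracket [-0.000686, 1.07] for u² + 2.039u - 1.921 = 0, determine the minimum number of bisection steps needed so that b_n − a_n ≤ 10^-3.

11

Initial width b − a = 1.07 − -0.000686 = 1.070686.
After n steps the width is (b−a)/2^n; need (b−a)/2^n ≤ 10^-3.
So n ≥ log₂(1.070686/10^-3) = log₂(1070.6860) ≈ 10.0643.
Hence n = 11.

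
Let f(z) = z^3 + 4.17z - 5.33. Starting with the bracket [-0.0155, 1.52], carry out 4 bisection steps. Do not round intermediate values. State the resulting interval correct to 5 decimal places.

[0.94419, 1.04016]

f(-0.015500) = -5.394639, f(1.520000) = 4.520208 (opposite signs)
step 1: m = 0.752250, f(m) = -1.767434 < 0 → root in [0.752250, 1.520000]
step 2: m = 1.136125, f(m) = 0.874129 > 0 → root in [0.752250, 1.136125]
step 3: m = 0.944187, f(m) = -0.551004 < 0 → root in [0.944187, 1.136125]
step 4: m = 1.040156, f(m) = 0.132823 > 0 → root in [0.944187, 1.040156]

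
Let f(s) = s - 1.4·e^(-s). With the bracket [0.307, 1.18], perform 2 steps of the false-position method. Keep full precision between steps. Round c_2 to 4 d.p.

0.7004

f(0.307000) = -0.722911, f(1.180000) = 0.749810
step 1: c = 0.735527, f(c) = 0.064574 > 0 → new bracket [0.307000, 0.735527]
step 2: c = 0.700388, f(c) = 0.005439 > 0 → new bracket [0.307000, 0.700388]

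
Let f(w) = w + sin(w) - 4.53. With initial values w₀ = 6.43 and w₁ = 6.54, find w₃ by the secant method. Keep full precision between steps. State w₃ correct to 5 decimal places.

5.34827

Secant update: w_(k+1) = w_k − f(w_k)·(w_k − w_(k-1))/(f(w_k) − f(w_(k-1))).
f(w_0) = 2.046288, f(w_1) = 2.264001
w_2 = 6.540000 - (2.264001)·(6.540000 - 6.430000)/(2.264001 - (2.046288)) = 5.396109; f(w_2) = 0.090881
w_3 = 5.396109 - (0.090881)·(5.396109 - 6.540000)/(0.090881 - (2.264001)) = 5.348271; f(w_3) = 0.013723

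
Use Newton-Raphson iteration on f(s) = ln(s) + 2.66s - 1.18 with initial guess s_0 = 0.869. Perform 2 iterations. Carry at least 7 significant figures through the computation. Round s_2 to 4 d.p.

f'(s) = 1/s + 2.66
s_0 = 0.869000: f = 0.991128, f' = 3.810748 → s_1 = 0.869000 - (0.991128)/(3.810748) = 0.608913
s_1 = 0.608913: f = -0.056373, f' = 4.302272 → s_2 = 0.608913 - (-0.056373)/(4.302272) = 0.622016

0.6220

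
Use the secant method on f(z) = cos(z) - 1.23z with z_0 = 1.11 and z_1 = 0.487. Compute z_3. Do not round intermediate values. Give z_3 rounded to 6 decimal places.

0.648669

f(z_0) = -0.920638, f(z_1) = 0.284731
z_2 = 0.487000 - (0.284731)·(0.487000 - 1.110000)/(0.284731 - (-0.920638)) = 0.634164; f(z_2) = 0.025545
z_3 = 0.634164 - (0.025545)·(0.634164 - 0.487000)/(0.025545 - (0.284731)) = 0.648669; f(z_3) = -0.000974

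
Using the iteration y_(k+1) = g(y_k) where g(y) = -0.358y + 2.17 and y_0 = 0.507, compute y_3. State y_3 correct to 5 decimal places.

y_1 = g(0.507000) = 1.988494
y_2 = g(1.988494) = 1.458119
y_3 = g(1.458119) = 1.647993

1.64799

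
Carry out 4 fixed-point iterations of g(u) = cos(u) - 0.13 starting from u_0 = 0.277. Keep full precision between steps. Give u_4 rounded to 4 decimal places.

0.6179

u_1 = g(0.277000) = 0.831880
u_2 = g(0.831880) = 0.543487
u_3 = g(0.543487) = 0.725911
u_4 = g(0.725911) = 0.617895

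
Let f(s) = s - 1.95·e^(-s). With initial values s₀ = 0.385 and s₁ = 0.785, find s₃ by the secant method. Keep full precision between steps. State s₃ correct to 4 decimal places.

f(s_0) = -0.941879, f(s_1) = -0.104433
s_2 = 0.785000 - (-0.104433)·(0.785000 - 0.385000)/(-0.104433 - (-0.941879)) = 0.834882; f(s_2) = -0.011273
s_3 = 0.834882 - (-0.011273)·(0.834882 - 0.785000)/(-0.011273 - (-0.104433)) = 0.840918; f(s_3) = -0.000145

0.8409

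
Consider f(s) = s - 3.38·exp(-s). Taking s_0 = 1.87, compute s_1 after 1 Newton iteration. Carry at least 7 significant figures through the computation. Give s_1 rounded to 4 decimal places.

Newton update: s ← s − f(s)/f'(s).
f'(s) = 1 + 3.38·exp(-s)
s_0 = 1.870000: f = 1.349062, f' = 1.520938 → s_1 = 1.870000 - (1.349062)/(1.520938) = 0.983007

0.9830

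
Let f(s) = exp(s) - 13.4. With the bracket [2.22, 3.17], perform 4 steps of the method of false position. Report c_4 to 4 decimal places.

f(2.220000) = -4.192669, f(3.170000) = 10.407484
step 1: c = 2.492808, f(c) = -1.304811 < 0 → new bracket [2.492808, 3.170000]
step 2: c = 2.568251, f(c) = -0.357014 < 0 → new bracket [2.568251, 3.170000]
step 3: c = 2.588208, f(c) = -0.094093 < 0 → new bracket [2.588208, 3.170000]
step 4: c = 2.593421, f(c) = -0.024551 < 0 → new bracket [2.593421, 3.170000]

2.5934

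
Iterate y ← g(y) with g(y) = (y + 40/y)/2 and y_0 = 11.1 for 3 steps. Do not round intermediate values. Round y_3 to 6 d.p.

y_1 = g(11.100000) = 7.351802
y_2 = g(7.351802) = 6.396322
y_3 = g(6.396322) = 6.324958

6.324958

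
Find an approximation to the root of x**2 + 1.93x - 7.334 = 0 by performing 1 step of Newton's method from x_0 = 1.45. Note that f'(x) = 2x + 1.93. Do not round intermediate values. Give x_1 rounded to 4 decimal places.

1.9537

x_0 = 1.450000: f = -2.433000, f' = 4.830000 → x_1 = 1.450000 - (-2.433000)/(4.830000) = 1.953727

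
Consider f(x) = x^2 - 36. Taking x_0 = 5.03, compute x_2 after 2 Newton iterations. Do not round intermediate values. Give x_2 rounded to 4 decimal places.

6.0007

f'(x) = 2x
x_0 = 5.030000: f = -10.699100, f' = 10.060000 → x_1 = 5.030000 - (-10.699100)/(10.060000) = 6.093529
x_1 = 6.093529: f = 1.131094, f' = 12.187058 → x_2 = 6.093529 - (1.131094)/(12.187058) = 6.000718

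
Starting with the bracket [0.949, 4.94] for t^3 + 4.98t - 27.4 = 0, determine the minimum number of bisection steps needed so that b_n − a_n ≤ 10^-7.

26

Initial width b − a = 4.94 − 0.949 = 3.991000.
After n steps the width is (b−a)/2^n; need (b−a)/2^n ≤ 10^-7.
So n ≥ log₂(3.991000/10^-7) = log₂(39910000.0000) ≈ 25.2502.
Hence n = 26.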